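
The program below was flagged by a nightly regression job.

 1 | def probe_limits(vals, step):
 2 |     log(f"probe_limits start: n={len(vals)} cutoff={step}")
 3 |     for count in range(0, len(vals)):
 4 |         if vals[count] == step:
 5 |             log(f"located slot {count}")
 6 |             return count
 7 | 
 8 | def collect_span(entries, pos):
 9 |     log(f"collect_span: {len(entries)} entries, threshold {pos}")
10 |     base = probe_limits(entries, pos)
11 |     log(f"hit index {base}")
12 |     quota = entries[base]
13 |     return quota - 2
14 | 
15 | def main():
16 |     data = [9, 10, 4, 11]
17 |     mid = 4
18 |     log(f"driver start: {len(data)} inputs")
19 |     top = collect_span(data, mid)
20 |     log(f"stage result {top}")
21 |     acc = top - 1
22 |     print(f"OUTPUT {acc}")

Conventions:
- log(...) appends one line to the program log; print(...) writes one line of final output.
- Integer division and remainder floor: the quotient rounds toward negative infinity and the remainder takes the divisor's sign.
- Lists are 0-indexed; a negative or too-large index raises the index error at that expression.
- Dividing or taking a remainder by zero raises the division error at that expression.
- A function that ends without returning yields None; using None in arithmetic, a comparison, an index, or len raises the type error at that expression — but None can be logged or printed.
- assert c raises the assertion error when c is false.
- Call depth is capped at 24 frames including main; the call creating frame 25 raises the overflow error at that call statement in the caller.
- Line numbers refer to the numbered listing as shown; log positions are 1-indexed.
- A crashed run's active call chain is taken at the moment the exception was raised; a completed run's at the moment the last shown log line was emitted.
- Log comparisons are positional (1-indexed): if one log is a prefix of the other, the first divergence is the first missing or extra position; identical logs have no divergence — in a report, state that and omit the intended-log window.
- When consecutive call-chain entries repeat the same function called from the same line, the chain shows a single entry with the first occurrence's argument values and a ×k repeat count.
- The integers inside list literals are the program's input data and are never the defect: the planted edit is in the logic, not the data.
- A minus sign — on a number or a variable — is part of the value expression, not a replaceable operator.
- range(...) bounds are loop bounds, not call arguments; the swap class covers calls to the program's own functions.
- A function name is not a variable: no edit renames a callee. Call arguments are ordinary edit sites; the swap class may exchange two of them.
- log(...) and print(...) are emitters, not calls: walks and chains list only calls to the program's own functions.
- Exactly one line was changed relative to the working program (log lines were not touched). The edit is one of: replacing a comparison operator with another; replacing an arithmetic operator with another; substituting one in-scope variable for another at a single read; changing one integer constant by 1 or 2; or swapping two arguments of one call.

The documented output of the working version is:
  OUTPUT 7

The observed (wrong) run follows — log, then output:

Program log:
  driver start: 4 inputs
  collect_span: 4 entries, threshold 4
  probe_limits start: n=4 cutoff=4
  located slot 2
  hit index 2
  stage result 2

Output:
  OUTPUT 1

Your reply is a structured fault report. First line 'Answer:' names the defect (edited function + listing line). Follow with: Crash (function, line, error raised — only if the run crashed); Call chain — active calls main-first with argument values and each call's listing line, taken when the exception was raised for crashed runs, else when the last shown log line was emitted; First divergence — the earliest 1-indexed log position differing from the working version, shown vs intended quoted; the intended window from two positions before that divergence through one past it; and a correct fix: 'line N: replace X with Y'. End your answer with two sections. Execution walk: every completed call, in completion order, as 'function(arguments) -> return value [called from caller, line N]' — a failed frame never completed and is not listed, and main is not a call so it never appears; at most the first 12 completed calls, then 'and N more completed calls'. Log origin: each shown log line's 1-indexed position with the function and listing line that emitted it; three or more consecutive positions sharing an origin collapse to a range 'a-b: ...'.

Answer: the defect is in collect_span at line 13.
The tell: At log position 6 the runs split — shown 'stage result 2', but the working version logs 'stage result 8'.
Call chain: main.
First divergence: position 6 — shown 'stage result 2', intended 'stage result 8'.
Intended log window:
  4: located slot 2
  5: hit index 2
  6: stage result 8
Execution walk:
  probe_limits([9, 10, 4, 11], 4) -> 2  [called from collect_span, line 10]
  collect_span([9, 10, 4, 11], 4) -> 2  [called from main, line 19]
Log origin:
  1 — main, line 18
  2 — collect_span, line 9
  3 — probe_limits, line 2
  4 — probe_limits, line 5
  5 — collect_span, line 11
  6 — main, line 20
A correct fix: line 13: replace `-` with `*`.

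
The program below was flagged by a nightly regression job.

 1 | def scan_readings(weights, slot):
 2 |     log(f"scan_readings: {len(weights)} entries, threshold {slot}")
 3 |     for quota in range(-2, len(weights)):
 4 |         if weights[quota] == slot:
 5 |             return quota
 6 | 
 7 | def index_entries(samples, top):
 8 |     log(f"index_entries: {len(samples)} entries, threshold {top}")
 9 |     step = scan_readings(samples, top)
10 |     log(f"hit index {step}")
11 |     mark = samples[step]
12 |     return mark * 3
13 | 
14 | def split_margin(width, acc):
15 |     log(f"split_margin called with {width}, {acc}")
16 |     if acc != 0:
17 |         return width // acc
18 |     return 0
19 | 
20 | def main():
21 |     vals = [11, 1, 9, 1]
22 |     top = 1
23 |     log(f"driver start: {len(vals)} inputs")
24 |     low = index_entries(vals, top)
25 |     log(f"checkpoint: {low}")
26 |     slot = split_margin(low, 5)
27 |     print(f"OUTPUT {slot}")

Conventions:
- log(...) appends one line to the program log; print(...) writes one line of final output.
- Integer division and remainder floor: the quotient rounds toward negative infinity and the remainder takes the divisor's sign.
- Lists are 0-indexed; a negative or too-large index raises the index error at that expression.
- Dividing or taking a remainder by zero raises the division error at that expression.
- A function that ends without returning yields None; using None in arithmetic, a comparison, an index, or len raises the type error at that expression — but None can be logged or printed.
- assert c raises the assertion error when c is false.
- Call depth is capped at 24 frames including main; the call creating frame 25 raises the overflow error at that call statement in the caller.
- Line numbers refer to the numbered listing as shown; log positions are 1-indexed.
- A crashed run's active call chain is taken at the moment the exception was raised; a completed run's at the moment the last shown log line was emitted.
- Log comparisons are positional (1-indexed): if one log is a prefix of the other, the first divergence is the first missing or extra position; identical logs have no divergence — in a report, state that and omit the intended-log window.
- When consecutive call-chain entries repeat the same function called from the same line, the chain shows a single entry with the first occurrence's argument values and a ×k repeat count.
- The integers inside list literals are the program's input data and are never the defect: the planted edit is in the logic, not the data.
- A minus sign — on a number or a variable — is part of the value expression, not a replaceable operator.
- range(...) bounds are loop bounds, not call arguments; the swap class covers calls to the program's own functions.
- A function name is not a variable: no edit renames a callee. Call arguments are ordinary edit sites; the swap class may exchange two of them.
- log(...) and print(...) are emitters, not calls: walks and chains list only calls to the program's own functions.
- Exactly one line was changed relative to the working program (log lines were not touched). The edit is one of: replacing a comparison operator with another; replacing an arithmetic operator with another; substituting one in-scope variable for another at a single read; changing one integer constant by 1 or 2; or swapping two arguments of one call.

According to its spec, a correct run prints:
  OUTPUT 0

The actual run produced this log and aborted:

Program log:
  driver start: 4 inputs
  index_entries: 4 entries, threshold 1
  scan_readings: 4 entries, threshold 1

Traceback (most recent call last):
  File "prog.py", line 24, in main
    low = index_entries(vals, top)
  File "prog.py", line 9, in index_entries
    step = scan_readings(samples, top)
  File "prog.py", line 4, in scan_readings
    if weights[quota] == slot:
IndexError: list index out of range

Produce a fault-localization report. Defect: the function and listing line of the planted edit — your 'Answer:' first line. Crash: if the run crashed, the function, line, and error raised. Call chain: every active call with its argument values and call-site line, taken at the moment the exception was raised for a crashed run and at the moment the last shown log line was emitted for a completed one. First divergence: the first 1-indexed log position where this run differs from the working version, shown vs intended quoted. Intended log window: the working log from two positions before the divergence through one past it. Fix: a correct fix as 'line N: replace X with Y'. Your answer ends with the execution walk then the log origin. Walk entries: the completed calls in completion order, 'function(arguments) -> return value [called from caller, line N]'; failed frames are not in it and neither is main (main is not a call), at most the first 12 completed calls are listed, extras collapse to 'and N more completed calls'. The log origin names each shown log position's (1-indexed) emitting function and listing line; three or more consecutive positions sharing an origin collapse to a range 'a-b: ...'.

Answer: the defect is in scan_readings at line 3.
Core observation: A complete run would log 'hit index 1' next, but this one stopped at 3 lines.
Crash: scan_readings, line 4, IndexError.
Call chain: main -> index_entries([11, 1, 9, 1], 1) (called at line 24) -> scan_readings([11, 1, 9, 1], 1) (called at line 9).
First divergence: position 4 — after 3 matching lines the faulty run goes silent; intended next line 'hit index 1'.
Intended log window:
  2: index_entries: 4 entries, threshold 1
  3: scan_readings: 4 entries, threshold 1
  4: hit index 1
  5: checkpoint: 3
Execution walk:
  (no call completed)
Origin of each log line:
  1: emitted by main (line 23)
  2: emitted by index_entries (line 8)
  3: emitted by scan_readings (line 2)
A correct fix: line 3: replace `-2` with `0`.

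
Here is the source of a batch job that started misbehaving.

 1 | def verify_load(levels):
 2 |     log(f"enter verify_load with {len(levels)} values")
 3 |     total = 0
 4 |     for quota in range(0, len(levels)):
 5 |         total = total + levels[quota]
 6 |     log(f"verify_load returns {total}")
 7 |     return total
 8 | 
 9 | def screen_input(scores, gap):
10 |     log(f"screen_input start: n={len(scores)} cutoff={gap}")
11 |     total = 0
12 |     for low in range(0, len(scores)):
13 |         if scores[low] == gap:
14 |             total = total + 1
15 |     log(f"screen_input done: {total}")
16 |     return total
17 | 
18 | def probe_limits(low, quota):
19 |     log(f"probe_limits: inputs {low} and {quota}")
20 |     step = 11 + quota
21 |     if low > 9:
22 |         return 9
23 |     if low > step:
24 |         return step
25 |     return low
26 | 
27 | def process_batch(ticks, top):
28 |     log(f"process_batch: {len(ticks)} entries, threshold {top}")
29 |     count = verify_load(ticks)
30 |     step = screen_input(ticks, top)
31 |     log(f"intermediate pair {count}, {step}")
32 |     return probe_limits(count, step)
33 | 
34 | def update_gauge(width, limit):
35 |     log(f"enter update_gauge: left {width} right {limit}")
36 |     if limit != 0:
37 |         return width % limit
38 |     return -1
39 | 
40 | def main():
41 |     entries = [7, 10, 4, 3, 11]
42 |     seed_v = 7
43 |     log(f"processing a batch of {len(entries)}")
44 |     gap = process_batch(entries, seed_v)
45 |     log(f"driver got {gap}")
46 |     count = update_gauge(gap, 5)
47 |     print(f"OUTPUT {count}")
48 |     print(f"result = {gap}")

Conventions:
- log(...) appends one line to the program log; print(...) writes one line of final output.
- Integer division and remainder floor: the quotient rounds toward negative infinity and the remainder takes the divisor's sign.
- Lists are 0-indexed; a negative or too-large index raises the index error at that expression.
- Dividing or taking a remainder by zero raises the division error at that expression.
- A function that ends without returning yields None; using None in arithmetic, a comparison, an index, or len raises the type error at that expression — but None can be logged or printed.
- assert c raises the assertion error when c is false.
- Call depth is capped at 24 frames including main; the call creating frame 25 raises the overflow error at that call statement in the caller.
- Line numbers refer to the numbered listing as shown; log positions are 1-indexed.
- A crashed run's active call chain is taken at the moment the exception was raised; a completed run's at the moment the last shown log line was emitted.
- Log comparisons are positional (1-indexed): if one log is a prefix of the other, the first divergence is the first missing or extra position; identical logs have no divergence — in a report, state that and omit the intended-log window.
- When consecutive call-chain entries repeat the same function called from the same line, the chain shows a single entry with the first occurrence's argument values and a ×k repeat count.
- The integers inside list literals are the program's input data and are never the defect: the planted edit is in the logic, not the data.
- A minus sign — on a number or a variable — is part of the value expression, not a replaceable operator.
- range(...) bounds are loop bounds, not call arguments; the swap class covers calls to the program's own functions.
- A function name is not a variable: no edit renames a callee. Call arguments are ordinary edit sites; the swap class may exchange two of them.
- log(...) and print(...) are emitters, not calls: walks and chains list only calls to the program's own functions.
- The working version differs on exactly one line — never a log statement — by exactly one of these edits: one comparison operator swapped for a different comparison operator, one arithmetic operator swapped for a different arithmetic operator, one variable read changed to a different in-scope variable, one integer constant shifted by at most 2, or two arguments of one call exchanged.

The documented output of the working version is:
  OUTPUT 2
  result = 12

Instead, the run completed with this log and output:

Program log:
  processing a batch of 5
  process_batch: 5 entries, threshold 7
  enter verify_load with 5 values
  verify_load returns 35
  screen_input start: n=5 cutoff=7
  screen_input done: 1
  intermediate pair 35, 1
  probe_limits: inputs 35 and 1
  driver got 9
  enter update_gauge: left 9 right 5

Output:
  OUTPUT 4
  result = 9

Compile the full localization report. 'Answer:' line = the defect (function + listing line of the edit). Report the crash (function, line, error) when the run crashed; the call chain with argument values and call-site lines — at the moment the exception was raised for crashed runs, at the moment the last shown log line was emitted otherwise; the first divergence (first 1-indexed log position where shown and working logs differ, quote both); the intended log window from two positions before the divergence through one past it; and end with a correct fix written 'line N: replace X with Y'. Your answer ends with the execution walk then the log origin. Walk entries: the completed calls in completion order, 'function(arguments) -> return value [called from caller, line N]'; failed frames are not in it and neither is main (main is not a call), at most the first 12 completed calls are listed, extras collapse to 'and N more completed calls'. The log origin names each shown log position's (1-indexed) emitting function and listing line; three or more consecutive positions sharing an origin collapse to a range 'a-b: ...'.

Answer: the defect is in probe_limits at line 21.
The tell: At log position 9 the runs split — shown 'driver got 9', but the working version logs 'driver got 12'.
Call chain: main -> update_gauge(9, 5) (called at line 46).
First divergence: position 9 — the shown line 'driver got 9' should read 'driver got 12'.
Intended log window:
  7: intermediate pair 35, 1
  8: probe_limits: inputs 35 and 1
  9: driver got 12
  10: enter update_gauge: left 12 right 5
Execution walk:
  verify_load([7, 10, 4, 3, 11]) -> 35  [called from process_batch, line 29]
  screen_input([7, 10, 4, 3, 11], 7) -> 1  [called from process_batch, line 30]
  probe_limits(35, 1) -> 9  [called from process_batch, line 32]
  process_batch([7, 10, 4, 3, 11], 7) -> 9  [called from main, line 44]
  update_gauge(9, 5) -> 4  [called from main, line 46]
Origin of each log line:
  1: from main, line 43
  2: from process_batch, line 28
  3: from verify_load, line 2
  4: from verify_load, line 6
  5: from screen_input, line 10
  6: from screen_input, line 15
  7: from process_batch, line 31
  8: from probe_limits, line 19
  9: from main, line 45
  10: from update_gauge, line 35
A correct fix: line 21: replace `>` with `<`.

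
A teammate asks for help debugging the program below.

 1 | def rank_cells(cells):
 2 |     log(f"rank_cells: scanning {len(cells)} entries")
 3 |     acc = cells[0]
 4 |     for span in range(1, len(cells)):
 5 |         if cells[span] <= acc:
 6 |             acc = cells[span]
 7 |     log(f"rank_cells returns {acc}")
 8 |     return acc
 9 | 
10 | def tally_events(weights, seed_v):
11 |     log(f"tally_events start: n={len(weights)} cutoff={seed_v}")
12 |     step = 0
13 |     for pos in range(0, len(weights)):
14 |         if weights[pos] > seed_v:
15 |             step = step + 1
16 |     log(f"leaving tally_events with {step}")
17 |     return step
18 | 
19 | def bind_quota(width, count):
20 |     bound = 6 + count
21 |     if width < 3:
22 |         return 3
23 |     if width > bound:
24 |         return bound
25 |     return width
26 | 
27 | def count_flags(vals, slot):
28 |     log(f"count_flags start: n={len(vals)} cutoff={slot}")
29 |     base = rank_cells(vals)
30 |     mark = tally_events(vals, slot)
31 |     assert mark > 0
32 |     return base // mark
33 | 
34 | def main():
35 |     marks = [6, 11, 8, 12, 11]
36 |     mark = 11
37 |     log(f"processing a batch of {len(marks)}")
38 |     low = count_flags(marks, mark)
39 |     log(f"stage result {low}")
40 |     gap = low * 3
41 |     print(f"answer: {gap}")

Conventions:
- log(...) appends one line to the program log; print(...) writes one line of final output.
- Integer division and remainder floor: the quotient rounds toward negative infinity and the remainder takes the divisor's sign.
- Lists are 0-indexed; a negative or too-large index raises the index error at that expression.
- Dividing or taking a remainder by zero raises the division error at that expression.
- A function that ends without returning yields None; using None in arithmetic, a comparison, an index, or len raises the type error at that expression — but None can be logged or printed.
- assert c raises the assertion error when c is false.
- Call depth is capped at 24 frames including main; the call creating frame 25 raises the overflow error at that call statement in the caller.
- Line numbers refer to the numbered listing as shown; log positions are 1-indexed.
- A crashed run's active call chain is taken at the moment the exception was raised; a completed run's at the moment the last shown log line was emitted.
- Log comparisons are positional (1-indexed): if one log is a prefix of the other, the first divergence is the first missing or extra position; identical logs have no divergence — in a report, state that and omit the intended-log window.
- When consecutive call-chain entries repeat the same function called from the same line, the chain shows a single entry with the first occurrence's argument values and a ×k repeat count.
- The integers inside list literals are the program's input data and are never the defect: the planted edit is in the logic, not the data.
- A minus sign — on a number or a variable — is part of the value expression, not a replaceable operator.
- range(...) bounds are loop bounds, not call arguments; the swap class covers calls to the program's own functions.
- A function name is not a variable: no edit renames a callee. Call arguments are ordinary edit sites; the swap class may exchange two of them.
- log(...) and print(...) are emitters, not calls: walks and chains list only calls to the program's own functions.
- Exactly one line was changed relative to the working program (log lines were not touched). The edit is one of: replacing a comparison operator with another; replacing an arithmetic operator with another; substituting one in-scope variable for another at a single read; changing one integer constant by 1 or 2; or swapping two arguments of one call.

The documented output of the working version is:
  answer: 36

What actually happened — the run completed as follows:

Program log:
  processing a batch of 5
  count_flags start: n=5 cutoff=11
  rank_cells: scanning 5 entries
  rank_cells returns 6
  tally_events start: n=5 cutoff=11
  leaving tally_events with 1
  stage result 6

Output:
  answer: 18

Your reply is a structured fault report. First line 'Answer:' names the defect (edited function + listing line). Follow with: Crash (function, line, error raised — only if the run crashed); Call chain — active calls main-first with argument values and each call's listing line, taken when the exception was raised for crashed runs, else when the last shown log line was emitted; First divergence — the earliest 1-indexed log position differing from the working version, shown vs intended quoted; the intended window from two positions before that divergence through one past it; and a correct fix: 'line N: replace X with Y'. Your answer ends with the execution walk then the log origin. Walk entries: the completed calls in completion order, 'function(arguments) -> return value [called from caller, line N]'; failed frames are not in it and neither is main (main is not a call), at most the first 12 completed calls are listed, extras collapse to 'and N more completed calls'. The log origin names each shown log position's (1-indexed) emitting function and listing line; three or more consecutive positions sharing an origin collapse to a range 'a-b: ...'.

Answer: the defect is in rank_cells at line 5.
Key fact: The log first diverges at position 4: the faulty run prints 'rank_cells returns 6' where the working version prints 'rank_cells returns 12'.
Call chain: main.
First divergence: at position 4 the run shows 'rank_cells returns 6' where the working version logs 'rank_cells returns 12'.
Intended log window:
  2: count_flags start: n=5 cutoff=11
  3: rank_cells: scanning 5 entries
  4: rank_cells returns 12
  5: tally_events start: n=5 cutoff=11
Execution walk:
  rank_cells([6, 11, 8, 12, 11]) -> 6  [called from count_flags, line 29]
  tally_events([6, 11, 8, 12, 11], 11) -> 1  [called from count_flags, line 30]
  count_flags([6, 11, 8, 12, 11], 11) -> 6  [called from main, line 38]
Log line origins:
  1: emitted by main (line 37)
  2: emitted by count_flags (line 28)
  3: emitted by rank_cells (line 2)
  4: emitted by rank_cells (line 7)
  5: emitted by tally_events (line 11)
  6: emitted by tally_events (line 16)
  7: emitted by main (line 39)
A correct fix: line 5: replace `<=` with `>`.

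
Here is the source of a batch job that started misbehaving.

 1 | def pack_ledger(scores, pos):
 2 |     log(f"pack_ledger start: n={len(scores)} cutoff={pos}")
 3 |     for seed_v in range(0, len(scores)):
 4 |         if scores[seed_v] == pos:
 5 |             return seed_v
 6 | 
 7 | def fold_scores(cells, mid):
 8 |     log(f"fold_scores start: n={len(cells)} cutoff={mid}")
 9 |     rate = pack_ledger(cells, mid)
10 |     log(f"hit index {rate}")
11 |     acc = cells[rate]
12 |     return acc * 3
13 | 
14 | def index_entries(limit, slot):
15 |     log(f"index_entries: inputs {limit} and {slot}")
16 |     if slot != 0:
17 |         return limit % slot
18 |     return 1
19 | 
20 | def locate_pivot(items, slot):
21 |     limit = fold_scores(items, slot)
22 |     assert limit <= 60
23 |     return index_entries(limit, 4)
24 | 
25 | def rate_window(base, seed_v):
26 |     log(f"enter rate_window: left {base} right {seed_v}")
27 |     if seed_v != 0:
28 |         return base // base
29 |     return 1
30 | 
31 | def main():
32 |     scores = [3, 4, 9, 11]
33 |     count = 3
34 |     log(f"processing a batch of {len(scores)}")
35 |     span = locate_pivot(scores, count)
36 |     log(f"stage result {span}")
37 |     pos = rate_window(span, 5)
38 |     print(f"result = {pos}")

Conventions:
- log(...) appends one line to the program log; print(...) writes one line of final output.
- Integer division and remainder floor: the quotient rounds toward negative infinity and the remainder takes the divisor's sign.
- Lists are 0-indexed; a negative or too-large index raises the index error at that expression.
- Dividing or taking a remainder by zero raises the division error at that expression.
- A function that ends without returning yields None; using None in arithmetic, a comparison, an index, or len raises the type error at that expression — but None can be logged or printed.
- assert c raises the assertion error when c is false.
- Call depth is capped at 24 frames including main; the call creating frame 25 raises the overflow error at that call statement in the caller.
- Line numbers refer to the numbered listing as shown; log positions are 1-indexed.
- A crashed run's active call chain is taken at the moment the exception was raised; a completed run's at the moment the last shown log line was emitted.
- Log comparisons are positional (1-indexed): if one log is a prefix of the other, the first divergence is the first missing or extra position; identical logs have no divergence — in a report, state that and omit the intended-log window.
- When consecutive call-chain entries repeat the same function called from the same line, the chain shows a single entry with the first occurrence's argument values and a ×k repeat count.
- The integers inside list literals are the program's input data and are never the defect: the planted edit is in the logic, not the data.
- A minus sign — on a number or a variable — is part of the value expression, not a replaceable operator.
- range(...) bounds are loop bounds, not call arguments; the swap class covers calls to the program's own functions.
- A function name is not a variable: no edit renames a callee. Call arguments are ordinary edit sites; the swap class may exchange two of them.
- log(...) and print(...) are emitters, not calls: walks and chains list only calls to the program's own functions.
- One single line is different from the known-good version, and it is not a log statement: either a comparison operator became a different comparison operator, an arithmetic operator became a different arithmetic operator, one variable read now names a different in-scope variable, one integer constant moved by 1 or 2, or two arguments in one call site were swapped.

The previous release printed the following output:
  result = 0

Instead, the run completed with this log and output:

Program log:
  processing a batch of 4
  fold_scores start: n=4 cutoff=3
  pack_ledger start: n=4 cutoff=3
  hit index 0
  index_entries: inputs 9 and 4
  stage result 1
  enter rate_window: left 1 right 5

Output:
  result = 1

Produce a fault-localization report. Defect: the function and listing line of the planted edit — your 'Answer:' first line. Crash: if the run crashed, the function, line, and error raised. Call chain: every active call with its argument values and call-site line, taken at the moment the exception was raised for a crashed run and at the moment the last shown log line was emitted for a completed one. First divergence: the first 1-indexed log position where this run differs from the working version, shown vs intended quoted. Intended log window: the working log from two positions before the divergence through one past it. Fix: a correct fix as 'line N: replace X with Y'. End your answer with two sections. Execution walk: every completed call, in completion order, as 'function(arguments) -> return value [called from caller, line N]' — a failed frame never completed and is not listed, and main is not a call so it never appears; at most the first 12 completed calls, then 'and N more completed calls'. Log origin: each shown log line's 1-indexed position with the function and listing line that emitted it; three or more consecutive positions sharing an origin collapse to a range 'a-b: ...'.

Answer: the defect is in rate_window at line 28.
Key observation: The two runs log identically and part ways only at the printed values.
Call chain: main -> rate_window(1, 5) (called at line 37).
First divergence: none (the log streams are identical).
Execution walk:
  pack_ledger([3, 4, 9, 11], 3) -> 0  [called from fold_scores, line 9]
  fold_scores([3, 4, 9, 11], 3) -> 9  [called from locate_pivot, line 21]
  index_entries(9, 4) -> 1  [called from locate_pivot, line 23]
  locate_pivot([3, 4, 9, 11], 3) -> 1  [called from main, line 35]
  rate_window(1, 5) -> 1  [called from main, line 37]
Origin of each log line:
  1: emitted by main (line 34)
  2: emitted by fold_scores (line 8)
  3: emitted by pack_ledger (line 2)
  4: emitted by fold_scores (line 10)
  5: emitted by index_entries (line 15)
  6: emitted by main (line 36)
  7: emitted by rate_window (line 26)
A correct fix: line 28: replace `base // base` with `base // seed_v`.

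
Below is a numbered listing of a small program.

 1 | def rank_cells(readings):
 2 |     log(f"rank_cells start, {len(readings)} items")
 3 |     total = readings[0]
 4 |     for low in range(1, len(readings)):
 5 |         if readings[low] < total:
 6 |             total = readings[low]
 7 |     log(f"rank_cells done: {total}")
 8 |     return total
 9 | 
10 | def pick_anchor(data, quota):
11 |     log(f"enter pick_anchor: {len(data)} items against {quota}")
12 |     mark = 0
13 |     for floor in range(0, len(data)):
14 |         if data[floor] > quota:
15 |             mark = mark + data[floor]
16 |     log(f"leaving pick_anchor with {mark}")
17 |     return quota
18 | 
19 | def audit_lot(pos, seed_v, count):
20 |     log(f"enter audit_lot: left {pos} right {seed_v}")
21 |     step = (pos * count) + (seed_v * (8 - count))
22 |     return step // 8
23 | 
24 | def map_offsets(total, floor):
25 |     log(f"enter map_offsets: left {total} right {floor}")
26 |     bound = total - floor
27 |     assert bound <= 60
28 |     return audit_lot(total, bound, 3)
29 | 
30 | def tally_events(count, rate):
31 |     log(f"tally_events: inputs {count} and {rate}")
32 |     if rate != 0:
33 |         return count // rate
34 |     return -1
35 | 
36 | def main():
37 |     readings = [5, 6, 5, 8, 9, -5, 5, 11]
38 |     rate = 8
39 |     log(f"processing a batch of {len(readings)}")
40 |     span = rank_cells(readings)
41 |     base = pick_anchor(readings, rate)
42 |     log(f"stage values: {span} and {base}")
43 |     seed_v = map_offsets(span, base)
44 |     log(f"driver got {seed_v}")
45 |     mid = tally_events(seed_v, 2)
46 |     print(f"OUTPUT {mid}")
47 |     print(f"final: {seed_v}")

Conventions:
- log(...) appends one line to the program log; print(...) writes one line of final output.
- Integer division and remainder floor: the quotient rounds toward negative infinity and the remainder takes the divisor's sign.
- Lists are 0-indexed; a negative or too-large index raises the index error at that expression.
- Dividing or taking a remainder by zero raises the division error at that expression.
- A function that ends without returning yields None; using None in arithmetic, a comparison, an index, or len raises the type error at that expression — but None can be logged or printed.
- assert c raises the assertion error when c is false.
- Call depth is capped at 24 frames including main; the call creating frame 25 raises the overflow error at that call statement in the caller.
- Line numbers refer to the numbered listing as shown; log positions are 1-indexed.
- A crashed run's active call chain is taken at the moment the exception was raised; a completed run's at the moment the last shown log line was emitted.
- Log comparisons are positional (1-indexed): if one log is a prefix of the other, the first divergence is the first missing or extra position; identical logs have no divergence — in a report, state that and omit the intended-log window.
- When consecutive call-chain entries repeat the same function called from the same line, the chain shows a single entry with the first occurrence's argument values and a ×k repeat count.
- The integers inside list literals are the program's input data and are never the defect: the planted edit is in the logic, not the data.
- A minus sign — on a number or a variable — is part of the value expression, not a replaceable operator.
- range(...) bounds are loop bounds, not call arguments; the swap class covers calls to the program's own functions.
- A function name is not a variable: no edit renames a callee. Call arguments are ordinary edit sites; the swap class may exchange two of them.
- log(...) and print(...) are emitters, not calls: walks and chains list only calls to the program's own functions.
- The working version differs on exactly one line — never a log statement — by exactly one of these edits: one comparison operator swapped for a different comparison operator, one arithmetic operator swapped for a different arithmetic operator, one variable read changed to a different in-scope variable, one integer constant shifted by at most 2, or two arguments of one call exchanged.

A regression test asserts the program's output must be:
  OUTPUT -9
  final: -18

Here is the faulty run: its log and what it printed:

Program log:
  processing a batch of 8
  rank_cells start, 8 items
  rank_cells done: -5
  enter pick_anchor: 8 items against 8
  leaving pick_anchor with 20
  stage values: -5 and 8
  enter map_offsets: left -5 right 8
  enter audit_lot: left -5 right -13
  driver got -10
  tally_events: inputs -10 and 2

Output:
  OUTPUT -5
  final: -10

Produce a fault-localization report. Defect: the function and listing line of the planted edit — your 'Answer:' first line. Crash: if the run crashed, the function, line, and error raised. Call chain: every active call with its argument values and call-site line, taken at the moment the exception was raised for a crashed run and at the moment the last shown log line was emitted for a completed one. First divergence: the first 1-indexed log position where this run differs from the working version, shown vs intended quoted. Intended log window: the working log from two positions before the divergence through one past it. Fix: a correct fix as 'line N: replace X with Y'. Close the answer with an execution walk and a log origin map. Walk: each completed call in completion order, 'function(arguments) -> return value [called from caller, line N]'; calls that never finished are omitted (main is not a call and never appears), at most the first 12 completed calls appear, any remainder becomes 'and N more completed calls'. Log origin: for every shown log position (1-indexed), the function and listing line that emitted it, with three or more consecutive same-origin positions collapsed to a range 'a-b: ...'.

Answer: the defect is in pick_anchor at line 17.
The tell: Log line 6 is where behavior first shows: 'stage values: -5 and 8' appears instead of 'stage values: -5 and 20'.
Call chain: main -> tally_events(-10, 2) (called at line 45).
First divergence: position 6 — shown 'stage values: -5 and 8', intended 'stage values: -5 and 20'.
Intended log window:
  4: enter pick_anchor: 8 items against 8
  5: leaving pick_anchor with 20
  6: stage values: -5 and 20
  7: enter map_offsets: left -5 right 20
Execution walk:
  rank_cells([5, 6, 5, 8, 9, -5, 5, 11]) -> -5  [called from main, line 40]
  pick_anchor([5, 6, 5, 8, 9, -5, 5, 11], 8) -> 8  [called from main, line 41]
  audit_lot(-5, -13, 3) -> -10  [called from map_offsets, line 28]
  map_offsets(-5, 8) -> -10  [called from main, line 43]
  tally_events(-10, 2) -> -5  [called from main, line 45]
Origin of each log line:
  1: logged in main at line 39
  2: logged in rank_cells at line 2
  3: logged in rank_cells at line 7
  4: logged in pick_anchor at line 11
  5: logged in pick_anchor at line 16
  6: logged in main at line 42
  7: logged in map_offsets at line 25
  8: logged in audit_lot at line 20
  9: logged in main at line 44
  10: logged in tally_events at line 31
A correct fix: line 17: replace `quota` with `mark`.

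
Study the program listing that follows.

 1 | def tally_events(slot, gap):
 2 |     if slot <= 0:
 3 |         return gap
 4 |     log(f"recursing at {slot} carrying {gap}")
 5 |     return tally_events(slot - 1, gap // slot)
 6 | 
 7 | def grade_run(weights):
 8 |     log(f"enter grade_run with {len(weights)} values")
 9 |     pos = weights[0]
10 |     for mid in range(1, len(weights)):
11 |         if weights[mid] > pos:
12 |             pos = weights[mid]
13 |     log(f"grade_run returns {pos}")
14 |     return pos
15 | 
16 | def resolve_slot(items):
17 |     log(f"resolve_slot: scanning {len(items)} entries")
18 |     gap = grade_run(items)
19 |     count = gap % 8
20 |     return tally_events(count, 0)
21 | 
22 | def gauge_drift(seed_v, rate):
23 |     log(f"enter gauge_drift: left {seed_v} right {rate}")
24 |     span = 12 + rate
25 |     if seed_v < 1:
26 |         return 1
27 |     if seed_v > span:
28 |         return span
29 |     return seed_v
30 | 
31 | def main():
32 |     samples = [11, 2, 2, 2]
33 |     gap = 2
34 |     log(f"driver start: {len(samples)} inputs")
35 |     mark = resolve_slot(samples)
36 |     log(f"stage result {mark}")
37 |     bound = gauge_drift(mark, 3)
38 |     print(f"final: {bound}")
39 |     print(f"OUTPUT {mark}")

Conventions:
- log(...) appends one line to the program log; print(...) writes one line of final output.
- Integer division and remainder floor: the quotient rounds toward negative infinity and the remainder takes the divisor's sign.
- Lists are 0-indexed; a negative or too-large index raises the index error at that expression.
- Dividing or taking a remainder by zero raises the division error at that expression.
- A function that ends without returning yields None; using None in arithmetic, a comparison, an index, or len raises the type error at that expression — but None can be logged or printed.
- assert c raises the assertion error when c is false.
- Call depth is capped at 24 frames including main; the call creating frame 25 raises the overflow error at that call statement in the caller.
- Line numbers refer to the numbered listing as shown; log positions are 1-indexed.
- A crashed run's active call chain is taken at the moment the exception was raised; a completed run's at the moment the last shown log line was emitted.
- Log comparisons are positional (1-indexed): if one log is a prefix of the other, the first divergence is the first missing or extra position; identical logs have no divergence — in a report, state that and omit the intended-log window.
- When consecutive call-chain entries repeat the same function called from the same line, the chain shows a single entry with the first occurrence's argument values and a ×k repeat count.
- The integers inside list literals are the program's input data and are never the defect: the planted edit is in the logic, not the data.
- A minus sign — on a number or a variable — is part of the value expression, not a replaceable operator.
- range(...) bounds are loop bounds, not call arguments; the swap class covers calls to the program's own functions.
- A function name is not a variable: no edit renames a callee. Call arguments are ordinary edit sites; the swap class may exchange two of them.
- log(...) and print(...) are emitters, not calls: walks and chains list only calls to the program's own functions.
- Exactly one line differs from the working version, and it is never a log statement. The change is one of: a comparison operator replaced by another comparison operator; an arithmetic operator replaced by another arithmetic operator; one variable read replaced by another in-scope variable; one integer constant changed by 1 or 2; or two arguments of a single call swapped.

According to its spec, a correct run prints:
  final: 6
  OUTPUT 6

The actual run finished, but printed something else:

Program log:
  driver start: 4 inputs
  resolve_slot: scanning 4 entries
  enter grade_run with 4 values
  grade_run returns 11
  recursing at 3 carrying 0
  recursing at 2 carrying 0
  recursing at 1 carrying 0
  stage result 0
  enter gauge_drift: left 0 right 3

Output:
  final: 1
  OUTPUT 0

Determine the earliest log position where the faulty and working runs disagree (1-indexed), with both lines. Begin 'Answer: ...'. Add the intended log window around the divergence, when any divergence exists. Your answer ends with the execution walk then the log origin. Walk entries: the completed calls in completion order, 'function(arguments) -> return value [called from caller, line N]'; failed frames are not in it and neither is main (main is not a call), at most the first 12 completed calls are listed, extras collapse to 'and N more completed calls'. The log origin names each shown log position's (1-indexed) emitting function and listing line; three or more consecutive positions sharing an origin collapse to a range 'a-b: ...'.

Answer: position 6 — the shown line 'recursing at 2 carrying 0' should read 'recursing at 2 carrying 3'.
Intended log window:
  4: grade_run returns 11
  5: recursing at 3 carrying 0
  6: recursing at 2 carrying 3
  7: recursing at 1 carrying 5
Execution walk:
  grade_run([11, 2, 2, 2]) -> 11  [called from resolve_slot, line 18]
  tally_events(0, 0) -> 0  [called from tally_events, line 5]
  tally_events(1, 0) -> 0  [called from tally_events, line 5]
  tally_events(2, 0) -> 0  [called from tally_events, line 5]
  tally_events(3, 0) -> 0  [called from resolve_slot, line 20]
  resolve_slot([11, 2, 2, 2]) -> 0  [called from main, line 35]
  gauge_drift(0, 3) -> 1  [called from main, line 37]
Log origins:
  1 — main, line 34
  2 — resolve_slot, line 17
  3 — grade_run, line 8
  4 — grade_run, line 13
  5-7 — tally_events, line 4
  8 — main, line 36
  9 — gauge_drift, line 23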